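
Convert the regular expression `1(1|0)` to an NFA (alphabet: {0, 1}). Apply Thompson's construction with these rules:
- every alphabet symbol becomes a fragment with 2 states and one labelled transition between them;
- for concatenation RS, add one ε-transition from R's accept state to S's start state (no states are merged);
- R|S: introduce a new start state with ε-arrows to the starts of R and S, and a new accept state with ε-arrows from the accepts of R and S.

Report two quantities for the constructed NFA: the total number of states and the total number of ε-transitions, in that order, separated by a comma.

8, 5

Building bottom-up:
Each of the 3 symbol leaves contributes 2 states and 0 ε-transitions.
  1|0 = 6 states, 4 ε-transitions
  1(1|0) = 8 states, 5 ε-transitions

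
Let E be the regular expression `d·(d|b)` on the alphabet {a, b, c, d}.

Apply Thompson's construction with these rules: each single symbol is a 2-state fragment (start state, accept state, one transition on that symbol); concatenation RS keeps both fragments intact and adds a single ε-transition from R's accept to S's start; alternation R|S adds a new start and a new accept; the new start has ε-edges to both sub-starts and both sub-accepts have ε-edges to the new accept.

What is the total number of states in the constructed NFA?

Building bottom-up:
Each of the 3 symbol leaves contributes a 2-state fragment.
  d|b = 6 states
  d·(d|b) = 8 states

8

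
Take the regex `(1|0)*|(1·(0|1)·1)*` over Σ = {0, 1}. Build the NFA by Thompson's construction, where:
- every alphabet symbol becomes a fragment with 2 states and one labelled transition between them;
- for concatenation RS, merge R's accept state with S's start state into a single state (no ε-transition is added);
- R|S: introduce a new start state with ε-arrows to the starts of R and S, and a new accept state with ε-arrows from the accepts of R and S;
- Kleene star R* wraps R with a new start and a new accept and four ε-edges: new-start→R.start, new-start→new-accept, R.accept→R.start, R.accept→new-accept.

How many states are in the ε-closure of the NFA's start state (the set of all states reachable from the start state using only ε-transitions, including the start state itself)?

Let C(F) = |ε-closure(F.start)| within fragment F, and note whether F accepts ε. Symbol fragments have C = 1 and do not accept ε. Then:
  1|0 : new start ε-reaches every alternative's start; none of them accept ε, so the new accept is not reached: |ε-closure| = 1 + 1 + 1 = 3
  (1|0)* : new start has ε-edges to the inner start and to the new accept, so |ε-closure| = 2 + 3 = 5
  0|1 : |ε-closure| = 1 + 1 + 1 = 3 (the new accept is not ε-reachable since no branch accepts ε)
  1·(0|1)·1 : same as the first factor's closure: |ε-closure| = 1
  (1·(0|1)·1)* : |ε-closure| = 1 (new start) + 1 (body) + 1 (new accept) = 3
  (1|0)*|(1·(0|1)·1)* : new start ε-reaches every alternative's start; at least one alternative accepts ε, so the union's new accept is reached too: |ε-closure| = 1 + 5 + 3 + 1 = 10

10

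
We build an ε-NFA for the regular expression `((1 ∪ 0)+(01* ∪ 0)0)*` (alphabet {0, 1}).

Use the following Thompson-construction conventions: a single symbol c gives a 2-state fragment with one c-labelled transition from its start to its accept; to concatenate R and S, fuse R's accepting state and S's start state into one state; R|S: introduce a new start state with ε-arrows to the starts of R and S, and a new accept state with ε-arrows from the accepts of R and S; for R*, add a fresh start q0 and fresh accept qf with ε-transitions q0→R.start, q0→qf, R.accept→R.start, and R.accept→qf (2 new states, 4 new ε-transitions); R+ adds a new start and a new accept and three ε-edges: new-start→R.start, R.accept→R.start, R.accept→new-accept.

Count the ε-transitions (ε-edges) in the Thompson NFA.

Per subexpression:
Each of the 6 symbol leaves contributes 0 ε-transitions.
  1 ∪ 0 = 4 ε-transitions
  (1 ∪ 0)+ = 7 ε-transitions
  1* = 4 ε-transitions
  01* = 4 ε-transitions
  01* ∪ 0 = 8 ε-transitions
  (1 ∪ 0)+(01* ∪ 0)0 = 15 ε-transitions
  ((1 ∪ 0)+(01* ∪ 0)0)* = 19 ε-transitions

19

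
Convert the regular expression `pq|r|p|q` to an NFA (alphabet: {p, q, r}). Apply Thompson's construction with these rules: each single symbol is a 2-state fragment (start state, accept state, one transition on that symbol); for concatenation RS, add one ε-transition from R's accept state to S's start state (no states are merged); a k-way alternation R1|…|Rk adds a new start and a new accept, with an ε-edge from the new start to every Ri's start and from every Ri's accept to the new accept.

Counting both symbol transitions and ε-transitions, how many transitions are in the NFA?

Recursing over subexpressions:
Each of the 5 symbol leaves contributes 1 transition (1 symbol, 0 ε).
  pq = 3 transitions (2 symbol, 1 ε)
  pq|r|p|q = 14 transitions (5 symbol, 9 ε)

14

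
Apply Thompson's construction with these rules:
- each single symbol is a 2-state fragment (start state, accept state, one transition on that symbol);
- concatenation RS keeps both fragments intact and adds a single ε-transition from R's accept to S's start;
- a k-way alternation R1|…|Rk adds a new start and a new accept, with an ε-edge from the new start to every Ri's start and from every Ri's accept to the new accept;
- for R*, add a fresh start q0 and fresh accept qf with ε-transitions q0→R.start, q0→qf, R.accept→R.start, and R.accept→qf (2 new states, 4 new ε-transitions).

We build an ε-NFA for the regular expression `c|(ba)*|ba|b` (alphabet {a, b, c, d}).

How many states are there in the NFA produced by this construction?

16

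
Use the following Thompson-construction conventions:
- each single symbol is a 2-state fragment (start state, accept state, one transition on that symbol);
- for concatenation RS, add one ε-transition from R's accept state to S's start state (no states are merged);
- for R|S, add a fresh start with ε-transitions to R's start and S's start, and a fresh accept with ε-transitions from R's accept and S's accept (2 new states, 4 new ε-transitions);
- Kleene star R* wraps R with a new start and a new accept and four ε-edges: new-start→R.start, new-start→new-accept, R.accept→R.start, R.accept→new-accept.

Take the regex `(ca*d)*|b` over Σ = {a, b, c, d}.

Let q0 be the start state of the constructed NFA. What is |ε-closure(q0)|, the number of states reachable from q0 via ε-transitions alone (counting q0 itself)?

Let C(F) = |ε-closure(F.start)| within fragment F, and note whether F accepts ε. Symbol fragments have C = 1 and do not accept ε. Then:
  a* — new start has ε-edges to the inner start and to the new accept, so |ε-closure| = 2 + 1 = 3
  ca*d — same as the first factor's closure: |ε-closure| = 1
  (ca*d)* — |ε-closure| = 1 (new start) + 1 (body) + 1 (new accept) = 3
  (ca*d)*|b — |ε-closure| = 1 (new start) + (3 + 1) + 1 (new accept, since some branch ε-reaches its own accept) = 6

6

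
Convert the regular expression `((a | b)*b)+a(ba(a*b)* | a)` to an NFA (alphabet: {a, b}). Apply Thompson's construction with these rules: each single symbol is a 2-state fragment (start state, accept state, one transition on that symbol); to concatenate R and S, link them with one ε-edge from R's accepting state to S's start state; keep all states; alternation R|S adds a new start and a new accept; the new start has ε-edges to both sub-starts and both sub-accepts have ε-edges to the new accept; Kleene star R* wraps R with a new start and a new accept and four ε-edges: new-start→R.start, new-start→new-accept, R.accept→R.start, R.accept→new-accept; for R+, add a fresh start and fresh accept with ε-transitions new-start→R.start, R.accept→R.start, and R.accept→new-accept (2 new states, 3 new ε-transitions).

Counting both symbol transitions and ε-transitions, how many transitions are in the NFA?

38

Bottom-up over the parse tree:
Each of the 9 symbol leaves contributes 1 transition (1 symbol, 0 ε).
  a | b — 6 transitions (2 symbol, 4 ε)
  (a | b)* — 10 transitions (2 symbol, 8 ε)
  (a | b)*b — 12 transitions (3 symbol, 9 ε)
  ((a | b)*b)+ — 15 transitions (3 symbol, 12 ε)
  a* — 5 transitions (1 symbol, 4 ε)
  a*b — 7 transitions (2 symbol, 5 ε)
  (a*b)* — 11 transitions (2 symbol, 9 ε)
  ba(a*b)* — 15 transitions (4 symbol, 11 ε)
  ba(a*b)* | a — 20 transitions (5 symbol, 15 ε)
  ((a | b)*b)+a(ba(a*b)* | a) — 38 transitions (9 symbol, 29 ε)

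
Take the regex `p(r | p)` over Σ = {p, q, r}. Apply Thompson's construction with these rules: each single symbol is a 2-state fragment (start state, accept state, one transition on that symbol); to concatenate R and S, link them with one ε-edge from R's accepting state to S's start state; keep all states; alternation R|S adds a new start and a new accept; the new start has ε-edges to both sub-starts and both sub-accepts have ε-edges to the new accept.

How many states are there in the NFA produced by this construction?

8

By structural recursion:
Each of the 3 symbol leaves contributes a 2-state fragment.
  r | p — 6 states
  p(r | p) — 8 states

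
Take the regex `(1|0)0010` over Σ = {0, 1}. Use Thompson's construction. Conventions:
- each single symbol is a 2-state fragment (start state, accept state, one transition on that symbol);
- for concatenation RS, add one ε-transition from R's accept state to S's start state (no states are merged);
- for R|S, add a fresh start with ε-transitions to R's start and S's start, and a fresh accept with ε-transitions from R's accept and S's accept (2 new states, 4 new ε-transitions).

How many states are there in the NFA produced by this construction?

14

Building bottom-up:
Each of the 6 symbol leaves contributes a 2-state fragment.
  1|0 = 6 states
  (1|0)0010 = 14 states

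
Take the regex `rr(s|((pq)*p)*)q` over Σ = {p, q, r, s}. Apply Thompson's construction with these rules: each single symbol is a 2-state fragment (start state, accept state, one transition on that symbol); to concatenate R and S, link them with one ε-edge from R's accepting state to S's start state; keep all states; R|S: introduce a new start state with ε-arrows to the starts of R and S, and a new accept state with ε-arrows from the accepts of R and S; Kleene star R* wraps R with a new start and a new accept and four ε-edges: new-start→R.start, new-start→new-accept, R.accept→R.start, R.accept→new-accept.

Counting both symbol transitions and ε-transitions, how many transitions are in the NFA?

Building bottom-up:
Each of the 7 symbol leaves contributes 1 transition (1 symbol, 0 ε).
  pq : 3 transitions (2 symbol, 1 ε)
  (pq)* : 7 transitions (2 symbol, 5 ε)
  (pq)*p : 9 transitions (3 symbol, 6 ε)
  ((pq)*p)* : 13 transitions (3 symbol, 10 ε)
  s|((pq)*p)* : 18 transitions (4 symbol, 14 ε)
  rr(s|((pq)*p)*)q : 24 transitions (7 symbol, 17 ε)

24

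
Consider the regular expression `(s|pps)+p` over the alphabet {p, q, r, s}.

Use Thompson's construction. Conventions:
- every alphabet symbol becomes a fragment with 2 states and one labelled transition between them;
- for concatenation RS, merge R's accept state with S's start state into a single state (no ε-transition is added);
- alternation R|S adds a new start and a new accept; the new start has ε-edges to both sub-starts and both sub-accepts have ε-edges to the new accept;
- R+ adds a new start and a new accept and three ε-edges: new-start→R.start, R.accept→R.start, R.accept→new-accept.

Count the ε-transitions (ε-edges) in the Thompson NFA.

7

Building bottom-up:
Each of the 5 symbol leaves contributes 0 ε-transitions.
  pps = 0 ε-transitions
  s|pps = 4 ε-transitions
  (s|pps)+ = 7 ε-transitions
  (s|pps)+p = 7 ε-transitions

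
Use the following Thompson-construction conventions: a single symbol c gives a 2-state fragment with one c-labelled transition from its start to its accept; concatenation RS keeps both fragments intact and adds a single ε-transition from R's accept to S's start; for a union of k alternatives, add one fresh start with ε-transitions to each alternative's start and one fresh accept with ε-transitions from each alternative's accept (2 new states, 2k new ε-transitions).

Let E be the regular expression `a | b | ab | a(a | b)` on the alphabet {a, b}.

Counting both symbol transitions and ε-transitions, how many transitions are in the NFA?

21

Building bottom-up:
Each of the 7 symbol leaves contributes 1 transition (1 symbol, 0 ε).
  ab — 3 transitions (2 symbol, 1 ε)
  a | b — 6 transitions (2 symbol, 4 ε)
  a(a | b) — 8 transitions (3 symbol, 5 ε)
  a | b | ab | a(a | b) — 21 transitions (7 symbol, 14 ε)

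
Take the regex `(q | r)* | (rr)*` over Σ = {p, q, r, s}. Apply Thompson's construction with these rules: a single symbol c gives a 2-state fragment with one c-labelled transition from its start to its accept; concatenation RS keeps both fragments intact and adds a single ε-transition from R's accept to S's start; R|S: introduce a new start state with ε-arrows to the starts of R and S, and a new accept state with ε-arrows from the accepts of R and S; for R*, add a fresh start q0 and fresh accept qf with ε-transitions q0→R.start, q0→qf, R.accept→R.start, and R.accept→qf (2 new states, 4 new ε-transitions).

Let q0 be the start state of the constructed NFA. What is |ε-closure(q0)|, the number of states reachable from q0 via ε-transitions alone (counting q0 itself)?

10

Work bottom-up. For each fragment F, track |ε-closure(F.start)| and whether F's accept lies in that closure (i.e. whether F accepts ε). A single-symbol fragment has closure size 1 and does not accept ε.
  q | r : |closure| = 1 + 1 + 1 = 3 (the new accept is not ε-reachable since no branch accepts ε)
  (q | r)* : |closure| = 1 (new start) + 3 (body) + 1 (new accept) = 5
  rr : same as the first factor's closure: |closure| = 1
  (rr)* : |closure| = 1 (new start) + 1 (body) + 1 (new accept) = 3
  (q | r)* | (rr)* : |closure| = 1 (new start) + (5 + 3) + 1 (new accept, since some branch ε-reaches its own accept) = 10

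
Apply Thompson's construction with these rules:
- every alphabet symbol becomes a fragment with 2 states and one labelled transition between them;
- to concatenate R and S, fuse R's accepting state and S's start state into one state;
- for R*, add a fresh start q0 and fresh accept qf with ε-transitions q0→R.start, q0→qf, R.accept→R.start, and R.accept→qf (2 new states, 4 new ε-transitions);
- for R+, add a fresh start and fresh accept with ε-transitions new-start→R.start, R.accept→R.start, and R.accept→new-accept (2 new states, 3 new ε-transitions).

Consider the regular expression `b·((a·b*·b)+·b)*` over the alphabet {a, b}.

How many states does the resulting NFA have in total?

Bottom-up over the parse tree:
Each of the 5 symbol leaves contributes a 2-state fragment.
  b* → 4 states
  a·b*·b → 6 states
  (a·b*·b)+ → 8 states
  (a·b*·b)+·b → 9 states
  ((a·b*·b)+·b)* → 11 states
  b·((a·b*·b)+·b)* → 12 states

12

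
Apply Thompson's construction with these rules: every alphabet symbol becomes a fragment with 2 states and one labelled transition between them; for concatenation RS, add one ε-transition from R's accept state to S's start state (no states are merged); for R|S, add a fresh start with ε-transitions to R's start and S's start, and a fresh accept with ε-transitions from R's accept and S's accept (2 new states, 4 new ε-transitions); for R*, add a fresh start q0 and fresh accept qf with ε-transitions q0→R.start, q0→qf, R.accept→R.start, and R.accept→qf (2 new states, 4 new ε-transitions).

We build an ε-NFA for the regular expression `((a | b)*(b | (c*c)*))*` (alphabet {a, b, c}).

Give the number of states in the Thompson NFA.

22

Building bottom-up:
Each of the 5 symbol leaves contributes a 2-state fragment.
  a | b = 6 states
  (a | b)* = 8 states
  c* = 4 states
  c*c = 6 states
  (c*c)* = 8 states
  b | (c*c)* = 12 states
  (a | b)*(b | (c*c)*) = 20 states
  ((a | b)*(b | (c*c)*))* = 22 states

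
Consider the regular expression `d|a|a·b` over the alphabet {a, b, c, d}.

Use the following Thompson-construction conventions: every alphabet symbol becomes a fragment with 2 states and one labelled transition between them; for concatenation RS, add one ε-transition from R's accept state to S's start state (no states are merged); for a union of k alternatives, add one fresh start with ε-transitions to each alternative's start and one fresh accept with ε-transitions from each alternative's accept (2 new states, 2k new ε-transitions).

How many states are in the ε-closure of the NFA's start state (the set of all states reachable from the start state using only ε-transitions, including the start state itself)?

Work bottom-up. For each fragment F, track |ε-closure(F.start)| and whether F's accept lies in that closure (i.e. whether F accepts ε). A single-symbol fragment has closure size 1 and does not accept ε.
  a·b — C equals the left operand's closure size = 1 (its accept is not ε-reachable, so the closure stops there)
  d|a|a·b — C = 1 + 1 + 1 + 1 = 4 (the new accept is not ε-reachable since no branch accepts ε)

4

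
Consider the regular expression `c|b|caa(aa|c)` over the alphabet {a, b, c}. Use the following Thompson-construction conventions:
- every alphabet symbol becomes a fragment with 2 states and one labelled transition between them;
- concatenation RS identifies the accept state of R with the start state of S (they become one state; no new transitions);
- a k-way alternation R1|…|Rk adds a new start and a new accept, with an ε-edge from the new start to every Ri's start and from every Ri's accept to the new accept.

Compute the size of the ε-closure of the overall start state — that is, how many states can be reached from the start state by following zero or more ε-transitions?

4

Compute the ε-closure size of each fragment's start state recursively; a symbol fragment's start has no outgoing ε-edge, so its closure is just itself (size 1).
  aa → same as the first factor's closure: C = 1
  aa|c → new start ε-reaches every alternative's start; none of them accept ε, so the new accept is not reached: C = 1 + 1 + 1 = 3
  caa(aa|c) → C equals the left operand's closure size = 1 (its accept is not ε-reachable, so the closure stops there)
  c|b|caa(aa|c) → new start ε-reaches every alternative's start; none of them accept ε, so the new accept is not reached: C = 1 + 1 + 1 + 1 = 4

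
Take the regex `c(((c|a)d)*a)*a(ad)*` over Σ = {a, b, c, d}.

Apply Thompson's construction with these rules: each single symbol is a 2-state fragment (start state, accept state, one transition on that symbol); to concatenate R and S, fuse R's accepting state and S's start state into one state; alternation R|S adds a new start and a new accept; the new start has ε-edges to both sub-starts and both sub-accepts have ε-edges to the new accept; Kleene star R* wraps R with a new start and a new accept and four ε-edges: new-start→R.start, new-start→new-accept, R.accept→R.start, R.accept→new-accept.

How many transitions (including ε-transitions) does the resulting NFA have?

24

Building bottom-up:
Each of the 8 symbol leaves contributes 1 transition (1 symbol, 0 ε).
  c|a — 6 transitions (2 symbol, 4 ε)
  (c|a)d — 7 transitions (3 symbol, 4 ε)
  ((c|a)d)* — 11 transitions (3 symbol, 8 ε)
  ((c|a)d)*a — 12 transitions (4 symbol, 8 ε)
  (((c|a)d)*a)* — 16 transitions (4 symbol, 12 ε)
  ad — 2 transitions (2 symbol, 0 ε)
  (ad)* — 6 transitions (2 symbol, 4 ε)
  c(((c|a)d)*a)*a(ad)* — 24 transitions (8 symbol, 16 ε)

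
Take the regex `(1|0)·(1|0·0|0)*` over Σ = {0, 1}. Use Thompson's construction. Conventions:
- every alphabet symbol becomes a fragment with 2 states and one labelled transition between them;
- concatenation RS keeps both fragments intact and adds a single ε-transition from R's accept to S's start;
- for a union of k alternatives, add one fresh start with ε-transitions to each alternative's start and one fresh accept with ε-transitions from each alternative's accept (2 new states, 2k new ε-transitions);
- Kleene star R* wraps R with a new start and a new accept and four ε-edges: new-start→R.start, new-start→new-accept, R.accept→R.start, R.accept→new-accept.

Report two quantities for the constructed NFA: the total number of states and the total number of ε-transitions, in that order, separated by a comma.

18, 16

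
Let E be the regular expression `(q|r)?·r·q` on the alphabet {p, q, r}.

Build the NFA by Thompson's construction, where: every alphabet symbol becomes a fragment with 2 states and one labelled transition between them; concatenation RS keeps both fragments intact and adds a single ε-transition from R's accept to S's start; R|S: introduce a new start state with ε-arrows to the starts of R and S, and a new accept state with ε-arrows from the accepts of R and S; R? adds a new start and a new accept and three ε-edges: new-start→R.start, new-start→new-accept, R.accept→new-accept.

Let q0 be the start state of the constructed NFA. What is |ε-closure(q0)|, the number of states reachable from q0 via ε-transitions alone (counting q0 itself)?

Let C(F) = |ε-closure(F.start)| within fragment F, and note whether F accepts ε. Symbol fragments have C = 1 and do not accept ε. Then:
  q|r → new start ε-reaches every alternative's start; none of them accept ε, so the new accept is not reached: |closure| = 1 + 1 + 1 = 3
  (q|r)? → |closure| = 1 (new start) + 3 (body) + 1 (new accept, via ε) = 5
  (q|r)?·r·q → the left operand accepts ε, so the closure extends into the next operand (via the concat ε-link); |closure| = 5 + 1 = 6

6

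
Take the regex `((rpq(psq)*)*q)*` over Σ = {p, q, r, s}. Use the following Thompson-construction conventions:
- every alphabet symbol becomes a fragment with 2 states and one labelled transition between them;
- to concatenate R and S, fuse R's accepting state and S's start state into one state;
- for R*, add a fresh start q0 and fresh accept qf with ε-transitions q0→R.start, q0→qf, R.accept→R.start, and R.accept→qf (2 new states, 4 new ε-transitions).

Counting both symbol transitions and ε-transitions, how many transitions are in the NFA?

Building bottom-up:
Each of the 7 symbol leaves contributes 1 transition (1 symbol, 0 ε).
  psq = 3 transitions (3 symbol, 0 ε)
  (psq)* = 7 transitions (3 symbol, 4 ε)
  rpq(psq)* = 10 transitions (6 symbol, 4 ε)
  (rpq(psq)*)* = 14 transitions (6 symbol, 8 ε)
  (rpq(psq)*)*q = 15 transitions (7 symbol, 8 ε)
  ((rpq(psq)*)*q)* = 19 transitions (7 symbol, 12 ε)

19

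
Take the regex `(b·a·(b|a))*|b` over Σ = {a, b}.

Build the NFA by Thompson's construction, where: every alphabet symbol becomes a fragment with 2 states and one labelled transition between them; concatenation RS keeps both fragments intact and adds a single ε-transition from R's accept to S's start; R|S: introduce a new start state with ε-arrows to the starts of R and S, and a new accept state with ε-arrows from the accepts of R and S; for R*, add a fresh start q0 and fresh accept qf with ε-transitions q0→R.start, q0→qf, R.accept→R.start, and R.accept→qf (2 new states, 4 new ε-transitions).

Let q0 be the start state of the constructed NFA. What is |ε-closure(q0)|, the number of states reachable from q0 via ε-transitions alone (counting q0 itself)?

6

Work bottom-up. For each fragment F, track |ε-closure(F.start)| and whether F's accept lies in that closure (i.e. whether F accepts ε). A single-symbol fragment has closure size 1 and does not accept ε.
  b|a — new start ε-reaches every alternative's start; none of them accept ε, so the new accept is not reached: |ε-closure| = 1 + 1 + 1 = 3
  b·a·(b|a) — same as the first factor's closure: |ε-closure| = 1
  (b·a·(b|a))* — the star's fresh start ε-reaches both the body's start and the fresh accept: |ε-closure| = 2 + 1 = 3
  (b·a·(b|a))*|b — new start ε-reaches every alternative's start; at least one alternative accepts ε, so the union's new accept is reached too: |ε-closure| = 1 + 3 + 1 + 1 = 6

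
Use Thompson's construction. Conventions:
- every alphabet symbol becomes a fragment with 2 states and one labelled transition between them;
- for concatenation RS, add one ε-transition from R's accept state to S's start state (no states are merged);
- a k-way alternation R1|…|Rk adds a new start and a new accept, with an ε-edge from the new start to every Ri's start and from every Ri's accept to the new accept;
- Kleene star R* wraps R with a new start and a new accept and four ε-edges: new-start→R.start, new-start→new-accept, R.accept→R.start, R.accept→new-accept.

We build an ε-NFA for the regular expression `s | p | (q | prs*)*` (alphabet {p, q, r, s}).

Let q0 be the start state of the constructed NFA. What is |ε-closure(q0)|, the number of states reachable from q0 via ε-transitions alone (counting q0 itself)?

9

Let C(F) = |ε-closure(F.start)| within fragment F, and note whether F accepts ε. Symbol fragments have C = 1 and do not accept ε. Then:
  s* : the star's fresh start ε-reaches both the body's start and the fresh accept: |closure| = 2 + 1 = 3
  prs* : same as the first factor's closure: |closure| = 1
  q | prs* : |closure| = 1 + 1 + 1 = 3 (the new accept is not ε-reachable since no branch accepts ε)
  (q | prs*)* : |closure| = 1 (new start) + 3 (body) + 1 (new accept) = 5
  s | p | (q | prs*)* : new start ε-reaches every alternative's start; at least one alternative accepts ε, so the union's new accept is reached too: |closure| = 1 + 1 + 1 + 5 + 1 = 9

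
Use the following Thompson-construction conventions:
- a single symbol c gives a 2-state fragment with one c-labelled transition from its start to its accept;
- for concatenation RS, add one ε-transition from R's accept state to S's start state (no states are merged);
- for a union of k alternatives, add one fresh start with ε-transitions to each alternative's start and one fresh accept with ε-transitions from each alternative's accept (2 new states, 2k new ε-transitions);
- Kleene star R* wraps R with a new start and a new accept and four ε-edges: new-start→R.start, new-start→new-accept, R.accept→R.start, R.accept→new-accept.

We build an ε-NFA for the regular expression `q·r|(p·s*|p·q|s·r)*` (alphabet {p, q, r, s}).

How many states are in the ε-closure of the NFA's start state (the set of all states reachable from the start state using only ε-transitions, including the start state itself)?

Work bottom-up. For each fragment F, track |ε-closure(F.start)| and whether F's accept lies in that closure (i.e. whether F accepts ε). A single-symbol fragment has closure size 1 and does not accept ε.
  q·r — |closure| equals the left operand's closure size = 1 (its accept is not ε-reachable, so the closure stops there)
  s* — |closure| = 1 (new start) + 1 (body) + 1 (new accept) = 3
  p·s* — |closure| equals the left operand's closure size = 1 (its accept is not ε-reachable, so the closure stops there)
  p·q — same as the first factor's closure: |closure| = 1
  s·r — |closure| equals the left operand's closure size = 1 (its accept is not ε-reachable, so the closure stops there)
  p·s*|p·q|s·r — new start ε-reaches every alternative's start; none of them accept ε, so the new accept is not reached: |closure| = 1 + 1 + 1 + 1 = 4
  (p·s*|p·q|s·r)* — the star's fresh start ε-reaches both the body's start and the fresh accept: |closure| = 2 + 4 = 6
  q·r|(p·s*|p·q|s·r)* — |closure| = 1 (new start) + (1 + 6) + 1 (new accept, since some branch ε-reaches its own accept) = 9

9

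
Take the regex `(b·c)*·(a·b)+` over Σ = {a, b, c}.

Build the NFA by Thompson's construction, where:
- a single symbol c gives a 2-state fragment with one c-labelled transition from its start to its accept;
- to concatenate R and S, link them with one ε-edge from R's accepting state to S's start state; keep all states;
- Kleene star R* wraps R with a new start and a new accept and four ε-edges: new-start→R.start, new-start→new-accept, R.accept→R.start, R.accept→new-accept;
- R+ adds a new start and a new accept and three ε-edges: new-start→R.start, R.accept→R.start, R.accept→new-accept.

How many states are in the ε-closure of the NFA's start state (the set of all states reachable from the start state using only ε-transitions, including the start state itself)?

Work bottom-up. For each fragment F, track |ε-closure(F.start)| and whether F's accept lies in that closure (i.e. whether F accepts ε). A single-symbol fragment has closure size 1 and does not accept ε.
  b·c → |closure| equals the left operand's closure size = 1 (its accept is not ε-reachable, so the closure stops there)
  (b·c)* → the star's fresh start ε-reaches both the body's start and the fresh accept: |closure| = 2 + 1 = 3
  a·b → |closure| equals the left operand's closure size = 1 (its accept is not ε-reachable, so the closure stops there)
  (a·b)+ → new start ε-reaches only the body's start; the new accept needs a symbol first: |closure| = 1 + 1 = 2
  (b·c)*·(a·b)+ → |closure| = 3 + 2 = 5 (closure spills across the concat boundary because the left factor accepts ε)

5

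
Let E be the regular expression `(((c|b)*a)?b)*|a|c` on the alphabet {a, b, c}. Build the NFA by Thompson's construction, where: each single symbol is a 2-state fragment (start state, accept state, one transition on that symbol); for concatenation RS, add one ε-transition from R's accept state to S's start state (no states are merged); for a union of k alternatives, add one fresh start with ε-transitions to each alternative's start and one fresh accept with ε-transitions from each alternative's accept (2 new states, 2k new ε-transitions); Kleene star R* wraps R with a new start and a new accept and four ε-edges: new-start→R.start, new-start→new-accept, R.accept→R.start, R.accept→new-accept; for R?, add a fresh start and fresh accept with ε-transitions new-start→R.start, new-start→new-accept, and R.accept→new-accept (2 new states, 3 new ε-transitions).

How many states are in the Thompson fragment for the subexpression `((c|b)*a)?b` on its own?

Fragment for `((c|b)*a)?b`:
Each of the 4 symbol leaves contributes a 2-state fragment.
  c|b : 6 states
  (c|b)* : 8 states
  (c|b)*a : 10 states
  ((c|b)*a)? : 12 states
  ((c|b)*a)?b : 14 states

14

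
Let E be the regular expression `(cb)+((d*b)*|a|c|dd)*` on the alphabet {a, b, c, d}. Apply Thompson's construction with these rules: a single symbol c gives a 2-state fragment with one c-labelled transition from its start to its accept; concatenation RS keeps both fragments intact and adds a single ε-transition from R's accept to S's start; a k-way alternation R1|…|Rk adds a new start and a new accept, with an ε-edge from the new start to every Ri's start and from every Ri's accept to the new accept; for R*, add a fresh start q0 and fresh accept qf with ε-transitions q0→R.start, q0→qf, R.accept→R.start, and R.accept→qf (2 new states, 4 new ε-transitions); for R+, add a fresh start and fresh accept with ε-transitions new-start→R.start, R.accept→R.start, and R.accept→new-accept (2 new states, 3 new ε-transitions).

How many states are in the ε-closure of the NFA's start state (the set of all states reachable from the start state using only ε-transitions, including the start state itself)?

2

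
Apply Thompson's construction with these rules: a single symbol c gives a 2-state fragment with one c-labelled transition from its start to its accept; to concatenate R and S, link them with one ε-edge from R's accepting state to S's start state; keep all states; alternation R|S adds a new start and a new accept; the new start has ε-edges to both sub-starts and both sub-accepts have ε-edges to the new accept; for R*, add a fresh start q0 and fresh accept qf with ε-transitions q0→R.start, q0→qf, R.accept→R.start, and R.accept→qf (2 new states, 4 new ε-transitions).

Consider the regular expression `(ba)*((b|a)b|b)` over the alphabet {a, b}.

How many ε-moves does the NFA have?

Bottom-up over the parse tree:
Each of the 6 symbol leaves contributes 0 ε-transitions.
  ba : 1 ε-transition
  (ba)* : 5 ε-transitions
  b|a : 4 ε-transitions
  (b|a)b : 5 ε-transitions
  (b|a)b|b : 9 ε-transitions
  (ba)*((b|a)b|b) : 15 ε-transitions

15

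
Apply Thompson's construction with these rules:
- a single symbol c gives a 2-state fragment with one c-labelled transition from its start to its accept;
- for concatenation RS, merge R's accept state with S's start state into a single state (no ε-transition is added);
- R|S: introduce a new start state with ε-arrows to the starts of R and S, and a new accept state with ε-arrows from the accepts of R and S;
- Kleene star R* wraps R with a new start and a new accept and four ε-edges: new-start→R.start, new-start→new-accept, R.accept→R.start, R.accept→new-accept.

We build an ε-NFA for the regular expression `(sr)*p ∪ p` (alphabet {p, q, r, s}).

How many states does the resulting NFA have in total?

By structural recursion:
Each of the 4 symbol leaves contributes a 2-state fragment.
  sr — 3 states
  (sr)* — 5 states
  (sr)*p — 6 states
  (sr)*p ∪ p — 10 states

10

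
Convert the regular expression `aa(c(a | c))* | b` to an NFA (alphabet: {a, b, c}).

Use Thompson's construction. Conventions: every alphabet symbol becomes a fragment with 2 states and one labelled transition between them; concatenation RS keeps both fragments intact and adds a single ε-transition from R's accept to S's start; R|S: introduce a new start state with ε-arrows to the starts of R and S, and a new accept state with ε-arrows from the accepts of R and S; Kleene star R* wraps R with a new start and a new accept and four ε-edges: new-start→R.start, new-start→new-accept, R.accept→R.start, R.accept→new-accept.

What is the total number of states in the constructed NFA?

Per subexpression:
Each of the 6 symbol leaves contributes a 2-state fragment.
  a | c → 6 states
  c(a | c) → 8 states
  (c(a | c))* → 10 states
  aa(c(a | c))* → 14 states
  aa(c(a | c))* | b → 18 states

18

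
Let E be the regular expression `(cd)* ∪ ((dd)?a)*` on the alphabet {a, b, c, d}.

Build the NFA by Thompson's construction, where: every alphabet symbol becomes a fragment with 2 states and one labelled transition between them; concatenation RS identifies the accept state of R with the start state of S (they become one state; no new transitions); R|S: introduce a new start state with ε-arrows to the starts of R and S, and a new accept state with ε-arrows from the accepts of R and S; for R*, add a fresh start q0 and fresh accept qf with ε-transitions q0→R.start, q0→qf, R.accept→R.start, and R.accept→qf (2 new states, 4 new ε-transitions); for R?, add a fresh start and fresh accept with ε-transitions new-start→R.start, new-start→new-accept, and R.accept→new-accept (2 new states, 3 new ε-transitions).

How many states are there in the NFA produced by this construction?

15

Bottom-up over the parse tree:
Each of the 5 symbol leaves contributes a 2-state fragment.
  cd : 3 states
  (cd)* : 5 states
  dd : 3 states
  (dd)? : 5 states
  (dd)?a : 6 states
  ((dd)?a)* : 8 states
  (cd)* ∪ ((dd)?a)* : 15 states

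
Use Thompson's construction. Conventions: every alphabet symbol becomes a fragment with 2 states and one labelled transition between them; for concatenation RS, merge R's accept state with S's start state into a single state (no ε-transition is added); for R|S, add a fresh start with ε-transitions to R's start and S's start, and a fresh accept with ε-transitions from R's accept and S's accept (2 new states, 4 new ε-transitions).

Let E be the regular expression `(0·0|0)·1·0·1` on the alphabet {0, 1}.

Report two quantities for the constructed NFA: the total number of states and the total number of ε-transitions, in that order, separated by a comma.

Recursing over subexpressions:
Each of the 6 symbol leaves contributes 2 states and 0 ε-transitions.
  0·0 = 3 states, 0 ε-transitions
  0·0|0 = 7 states, 4 ε-transitions
  (0·0|0)·1·0·1 = 10 states, 4 ε-transitions

10, 4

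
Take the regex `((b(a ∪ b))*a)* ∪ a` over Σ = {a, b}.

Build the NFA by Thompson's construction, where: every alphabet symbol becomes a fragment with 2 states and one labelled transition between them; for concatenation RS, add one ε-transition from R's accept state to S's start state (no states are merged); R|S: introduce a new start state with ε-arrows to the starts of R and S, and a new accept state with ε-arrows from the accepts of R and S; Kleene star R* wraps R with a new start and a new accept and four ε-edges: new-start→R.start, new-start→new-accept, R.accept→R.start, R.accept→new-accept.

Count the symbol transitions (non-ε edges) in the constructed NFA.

5

By structural recursion:
Each of the 5 symbol leaves contributes exactly 1 symbol transition.
  a ∪ b : 2 symbol transitions
  b(a ∪ b) : 3 symbol transitions
  (b(a ∪ b))* : 3 symbol transitions
  (b(a ∪ b))*a : 4 symbol transitions
  ((b(a ∪ b))*a)* : 4 symbol transitions
  ((b(a ∪ b))*a)* ∪ a : 5 symbol transitions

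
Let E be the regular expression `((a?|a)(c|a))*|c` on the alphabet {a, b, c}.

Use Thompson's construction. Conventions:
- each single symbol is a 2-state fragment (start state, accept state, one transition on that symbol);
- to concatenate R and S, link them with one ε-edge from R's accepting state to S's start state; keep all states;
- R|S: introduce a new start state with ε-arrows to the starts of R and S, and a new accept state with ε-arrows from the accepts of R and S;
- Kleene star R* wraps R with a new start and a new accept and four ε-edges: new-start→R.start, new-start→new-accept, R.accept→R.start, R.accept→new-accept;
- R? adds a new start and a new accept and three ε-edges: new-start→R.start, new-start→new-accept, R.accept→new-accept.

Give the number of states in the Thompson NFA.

20

Per subexpression:
Each of the 5 symbol leaves contributes a 2-state fragment.
  a? : 4 states
  a?|a : 8 states
  c|a : 6 states
  (a?|a)(c|a) : 14 states
  ((a?|a)(c|a))* : 16 states
  ((a?|a)(c|a))*|c : 20 states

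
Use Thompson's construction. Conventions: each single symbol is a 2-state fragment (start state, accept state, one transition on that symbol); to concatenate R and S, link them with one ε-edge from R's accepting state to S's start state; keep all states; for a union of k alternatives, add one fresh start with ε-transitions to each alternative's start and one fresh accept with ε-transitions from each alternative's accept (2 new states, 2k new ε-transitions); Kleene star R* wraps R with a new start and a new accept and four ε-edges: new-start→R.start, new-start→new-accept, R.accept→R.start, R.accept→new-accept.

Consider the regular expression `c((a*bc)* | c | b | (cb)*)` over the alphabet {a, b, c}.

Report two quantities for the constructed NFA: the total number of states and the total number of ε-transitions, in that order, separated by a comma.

24, 24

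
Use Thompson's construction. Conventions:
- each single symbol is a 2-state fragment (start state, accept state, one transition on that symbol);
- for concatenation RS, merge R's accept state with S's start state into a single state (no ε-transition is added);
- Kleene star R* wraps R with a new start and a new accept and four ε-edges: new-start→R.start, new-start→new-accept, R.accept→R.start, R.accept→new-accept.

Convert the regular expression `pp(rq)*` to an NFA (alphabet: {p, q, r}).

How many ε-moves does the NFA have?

Bottom-up over the parse tree:
Each of the 4 symbol leaves contributes 0 ε-transitions.
  rq → 0 ε-transitions
  (rq)* → 4 ε-transitions
  pp(rq)* → 4 ε-transitions

4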